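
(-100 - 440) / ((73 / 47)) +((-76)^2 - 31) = 394005 / 73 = 5397.33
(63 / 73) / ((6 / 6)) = 63 / 73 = 0.86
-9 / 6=-3 / 2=-1.50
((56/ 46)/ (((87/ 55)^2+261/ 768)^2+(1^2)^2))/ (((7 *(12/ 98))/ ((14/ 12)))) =205695508480000/ 1126781246431647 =0.18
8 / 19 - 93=-1759 / 19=-92.58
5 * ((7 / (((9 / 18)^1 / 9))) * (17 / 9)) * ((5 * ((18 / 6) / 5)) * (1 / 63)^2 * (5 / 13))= 850 / 2457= 0.35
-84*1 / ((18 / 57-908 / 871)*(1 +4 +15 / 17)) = 843999 / 42950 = 19.65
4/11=0.36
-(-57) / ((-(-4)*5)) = 57 / 20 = 2.85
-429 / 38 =-11.29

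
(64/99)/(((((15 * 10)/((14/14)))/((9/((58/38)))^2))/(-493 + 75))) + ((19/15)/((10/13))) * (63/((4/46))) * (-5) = -506928417/84100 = -6027.69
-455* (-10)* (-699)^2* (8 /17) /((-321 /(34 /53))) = -11856717600 /5671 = -2090763.11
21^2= 441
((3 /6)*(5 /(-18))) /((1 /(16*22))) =-440 /9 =-48.89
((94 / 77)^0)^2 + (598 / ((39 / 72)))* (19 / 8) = 2623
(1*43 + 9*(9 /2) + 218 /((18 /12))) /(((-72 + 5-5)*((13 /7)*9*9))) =-9611 /454896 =-0.02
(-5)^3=-125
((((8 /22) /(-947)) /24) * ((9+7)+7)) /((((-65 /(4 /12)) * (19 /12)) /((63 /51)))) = 322 /218704915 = 0.00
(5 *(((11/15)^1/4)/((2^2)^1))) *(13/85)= 143/4080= 0.04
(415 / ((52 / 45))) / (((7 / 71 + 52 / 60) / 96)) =119333250 / 3341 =35717.82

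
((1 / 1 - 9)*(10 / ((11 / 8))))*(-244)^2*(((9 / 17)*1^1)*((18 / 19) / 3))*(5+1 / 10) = -617269248 / 209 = -2953441.38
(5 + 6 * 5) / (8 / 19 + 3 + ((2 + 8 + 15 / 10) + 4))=1330 / 719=1.85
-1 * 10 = -10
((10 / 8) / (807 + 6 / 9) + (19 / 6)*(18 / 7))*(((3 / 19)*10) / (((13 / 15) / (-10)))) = -621617625 / 4189367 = -148.38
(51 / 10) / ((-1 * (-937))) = 0.01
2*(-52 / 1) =-104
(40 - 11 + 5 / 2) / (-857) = -63 / 1714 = -0.04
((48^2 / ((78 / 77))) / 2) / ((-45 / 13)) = -4928 / 15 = -328.53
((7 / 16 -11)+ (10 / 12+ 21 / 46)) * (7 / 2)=-71659 / 2208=-32.45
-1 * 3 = -3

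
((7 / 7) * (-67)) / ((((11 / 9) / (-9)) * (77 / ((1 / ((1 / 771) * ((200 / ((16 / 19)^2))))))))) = 133894944 / 7644175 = 17.52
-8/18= -4/9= -0.44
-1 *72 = -72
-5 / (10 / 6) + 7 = 4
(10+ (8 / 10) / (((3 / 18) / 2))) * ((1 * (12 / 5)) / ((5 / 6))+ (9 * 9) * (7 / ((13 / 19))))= 26485578 / 1625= 16298.82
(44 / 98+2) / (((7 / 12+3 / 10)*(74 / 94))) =338400 / 96089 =3.52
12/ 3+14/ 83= 346/ 83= 4.17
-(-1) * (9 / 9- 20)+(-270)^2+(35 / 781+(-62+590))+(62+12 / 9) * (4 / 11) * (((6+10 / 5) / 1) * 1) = 172429072 / 2343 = 73593.29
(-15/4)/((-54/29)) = 145/72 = 2.01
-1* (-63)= 63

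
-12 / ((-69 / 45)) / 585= 4 / 299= 0.01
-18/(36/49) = -49/2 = -24.50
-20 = -20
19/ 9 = 2.11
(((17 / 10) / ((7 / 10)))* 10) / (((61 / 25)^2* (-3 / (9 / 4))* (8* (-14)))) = 159375 / 5834528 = 0.03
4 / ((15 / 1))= 4 / 15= 0.27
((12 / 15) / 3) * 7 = 28 / 15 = 1.87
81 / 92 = 0.88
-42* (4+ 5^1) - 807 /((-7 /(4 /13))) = -31170 /91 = -342.53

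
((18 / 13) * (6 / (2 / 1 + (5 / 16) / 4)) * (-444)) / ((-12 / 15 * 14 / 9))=17262720 / 12103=1426.32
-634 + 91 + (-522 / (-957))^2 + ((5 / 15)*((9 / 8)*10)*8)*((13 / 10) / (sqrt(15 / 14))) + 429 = -13758 / 121 + 13*sqrt(210) / 5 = -76.02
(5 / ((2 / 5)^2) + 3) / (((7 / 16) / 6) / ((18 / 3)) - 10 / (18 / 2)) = -6576 / 211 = -31.17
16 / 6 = 8 / 3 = 2.67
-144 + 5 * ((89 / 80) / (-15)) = -144.37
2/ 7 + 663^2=439569.29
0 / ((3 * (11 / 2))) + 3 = 3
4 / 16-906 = -3623 / 4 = -905.75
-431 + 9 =-422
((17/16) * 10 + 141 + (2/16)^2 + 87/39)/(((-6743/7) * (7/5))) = -640105/5610176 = -0.11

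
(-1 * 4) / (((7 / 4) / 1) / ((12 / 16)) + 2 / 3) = -4 / 3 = -1.33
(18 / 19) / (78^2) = 1 / 6422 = 0.00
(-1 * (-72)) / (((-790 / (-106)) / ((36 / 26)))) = 68688 / 5135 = 13.38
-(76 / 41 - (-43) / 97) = -9135 / 3977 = -2.30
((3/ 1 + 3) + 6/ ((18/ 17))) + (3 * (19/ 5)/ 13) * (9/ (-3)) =9.04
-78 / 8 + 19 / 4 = -5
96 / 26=48 / 13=3.69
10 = 10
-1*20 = -20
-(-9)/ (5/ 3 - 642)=-27/ 1921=-0.01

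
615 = 615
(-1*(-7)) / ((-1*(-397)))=0.02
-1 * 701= -701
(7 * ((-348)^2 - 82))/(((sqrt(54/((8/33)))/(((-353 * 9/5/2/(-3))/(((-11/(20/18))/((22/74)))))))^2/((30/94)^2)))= 959663752600/244953801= 3917.73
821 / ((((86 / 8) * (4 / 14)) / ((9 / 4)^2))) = 465507 / 344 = 1353.22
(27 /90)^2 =9 /100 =0.09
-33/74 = -0.45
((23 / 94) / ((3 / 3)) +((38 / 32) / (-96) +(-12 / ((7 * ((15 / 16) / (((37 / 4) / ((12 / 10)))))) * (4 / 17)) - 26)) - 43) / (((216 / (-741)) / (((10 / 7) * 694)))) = 9288548742265 / 21224448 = 437634.41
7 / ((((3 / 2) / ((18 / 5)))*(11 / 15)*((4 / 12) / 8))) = 549.82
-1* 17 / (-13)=17 / 13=1.31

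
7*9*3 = 189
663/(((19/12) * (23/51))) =405756/437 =928.50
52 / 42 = 26 / 21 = 1.24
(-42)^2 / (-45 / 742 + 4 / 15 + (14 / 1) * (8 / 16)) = 19633320 / 80203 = 244.80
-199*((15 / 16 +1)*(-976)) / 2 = 376309 / 2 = 188154.50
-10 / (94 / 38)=-190 / 47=-4.04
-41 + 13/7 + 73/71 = -38.11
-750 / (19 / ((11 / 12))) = -1375 / 38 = -36.18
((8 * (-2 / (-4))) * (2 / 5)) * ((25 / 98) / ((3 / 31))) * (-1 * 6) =-1240 / 49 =-25.31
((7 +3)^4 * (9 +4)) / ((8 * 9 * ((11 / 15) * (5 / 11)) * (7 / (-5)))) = -81250 / 21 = -3869.05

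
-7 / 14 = -1 / 2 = -0.50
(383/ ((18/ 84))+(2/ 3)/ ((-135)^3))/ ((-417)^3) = -13192530748/ 535218017617125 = -0.00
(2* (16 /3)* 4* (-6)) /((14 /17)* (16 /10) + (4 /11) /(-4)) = -239360 /1147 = -208.68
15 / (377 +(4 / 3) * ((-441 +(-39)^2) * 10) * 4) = 15 / 57977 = 0.00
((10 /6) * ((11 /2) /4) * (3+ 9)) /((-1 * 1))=-55 /2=-27.50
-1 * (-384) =384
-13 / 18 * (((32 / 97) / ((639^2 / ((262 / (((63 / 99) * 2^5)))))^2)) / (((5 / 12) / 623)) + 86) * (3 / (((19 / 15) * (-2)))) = 421884683098761857 / 5735820345781176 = 73.55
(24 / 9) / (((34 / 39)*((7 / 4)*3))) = 208 / 357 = 0.58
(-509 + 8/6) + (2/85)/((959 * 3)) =-124147343/244545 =-507.67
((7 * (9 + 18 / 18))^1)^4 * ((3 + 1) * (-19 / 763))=-260680000 / 109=-2391559.63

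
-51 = -51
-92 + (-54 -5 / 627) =-91547 / 627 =-146.01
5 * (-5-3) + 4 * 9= -4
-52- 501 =-553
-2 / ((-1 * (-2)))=-1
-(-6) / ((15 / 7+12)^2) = 98 / 3267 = 0.03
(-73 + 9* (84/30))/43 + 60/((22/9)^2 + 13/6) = 1774559/283585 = 6.26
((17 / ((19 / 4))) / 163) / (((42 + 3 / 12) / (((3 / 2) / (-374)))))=-12 / 5757323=-0.00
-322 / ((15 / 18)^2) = -11592 / 25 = -463.68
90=90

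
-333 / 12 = -111 / 4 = -27.75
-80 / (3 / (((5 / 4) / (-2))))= 50 / 3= 16.67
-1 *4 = -4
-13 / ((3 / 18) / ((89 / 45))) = -154.27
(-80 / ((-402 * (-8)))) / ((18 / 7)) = -35 / 3618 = -0.01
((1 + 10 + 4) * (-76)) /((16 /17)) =-4845 /4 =-1211.25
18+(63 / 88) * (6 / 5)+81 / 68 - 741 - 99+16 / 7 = -5351611 / 6545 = -817.66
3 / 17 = 0.18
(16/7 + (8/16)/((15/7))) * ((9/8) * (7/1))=1587/80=19.84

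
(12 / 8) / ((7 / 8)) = 12 / 7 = 1.71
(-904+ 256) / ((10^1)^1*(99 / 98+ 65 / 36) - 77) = 571536 / 43079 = 13.27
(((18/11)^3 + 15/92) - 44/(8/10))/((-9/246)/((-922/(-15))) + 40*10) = -116777012251/925784723215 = -0.13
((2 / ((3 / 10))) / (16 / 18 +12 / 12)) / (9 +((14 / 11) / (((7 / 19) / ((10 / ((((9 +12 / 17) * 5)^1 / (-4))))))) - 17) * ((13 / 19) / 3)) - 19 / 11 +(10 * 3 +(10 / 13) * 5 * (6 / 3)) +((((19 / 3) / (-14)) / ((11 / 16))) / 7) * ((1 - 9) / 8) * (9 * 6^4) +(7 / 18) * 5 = 281597194403615 / 248075085258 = 1135.13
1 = 1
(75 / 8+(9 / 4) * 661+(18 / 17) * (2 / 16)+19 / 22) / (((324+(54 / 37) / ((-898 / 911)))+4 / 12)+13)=111661338999 / 25040893240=4.46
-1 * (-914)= 914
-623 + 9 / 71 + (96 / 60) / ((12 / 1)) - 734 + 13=-1431083 / 1065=-1343.74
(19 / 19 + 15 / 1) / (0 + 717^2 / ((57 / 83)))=304 / 14223129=0.00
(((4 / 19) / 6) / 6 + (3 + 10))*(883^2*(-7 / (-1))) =12138198352 / 171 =70983616.09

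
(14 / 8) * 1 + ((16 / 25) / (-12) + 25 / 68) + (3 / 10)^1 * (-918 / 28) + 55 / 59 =-14405401 / 2106300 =-6.84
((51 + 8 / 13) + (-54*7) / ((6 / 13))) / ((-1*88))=1247 / 143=8.72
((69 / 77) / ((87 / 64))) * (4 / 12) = 1472 / 6699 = 0.22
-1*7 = -7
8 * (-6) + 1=-47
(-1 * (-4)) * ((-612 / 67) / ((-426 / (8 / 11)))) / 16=204 / 52327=0.00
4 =4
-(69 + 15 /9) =-212 /3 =-70.67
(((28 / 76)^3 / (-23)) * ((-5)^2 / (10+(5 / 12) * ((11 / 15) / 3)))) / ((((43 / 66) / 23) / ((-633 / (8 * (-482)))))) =-4836325725 / 155096160694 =-0.03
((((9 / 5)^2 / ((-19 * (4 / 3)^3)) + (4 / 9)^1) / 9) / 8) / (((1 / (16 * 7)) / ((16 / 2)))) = 713419 / 153900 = 4.64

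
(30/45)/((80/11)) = 11/120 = 0.09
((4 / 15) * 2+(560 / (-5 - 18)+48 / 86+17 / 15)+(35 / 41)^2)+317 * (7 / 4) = 10640504077 / 19950108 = 533.36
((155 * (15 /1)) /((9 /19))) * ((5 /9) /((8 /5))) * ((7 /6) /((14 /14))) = 2576875 /1296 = 1988.33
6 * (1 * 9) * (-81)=-4374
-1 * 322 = -322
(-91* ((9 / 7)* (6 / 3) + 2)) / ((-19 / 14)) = 5824 / 19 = 306.53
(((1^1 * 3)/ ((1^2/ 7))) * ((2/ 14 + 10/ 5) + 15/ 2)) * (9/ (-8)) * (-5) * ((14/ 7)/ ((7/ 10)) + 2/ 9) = 196425/ 56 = 3507.59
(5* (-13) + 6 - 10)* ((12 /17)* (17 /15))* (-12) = 662.40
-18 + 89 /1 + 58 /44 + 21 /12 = 3259 /44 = 74.07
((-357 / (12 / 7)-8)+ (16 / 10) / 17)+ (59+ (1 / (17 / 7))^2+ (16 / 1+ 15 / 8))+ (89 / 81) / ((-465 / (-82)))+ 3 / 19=-45916912429 / 330909624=-138.76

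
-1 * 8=-8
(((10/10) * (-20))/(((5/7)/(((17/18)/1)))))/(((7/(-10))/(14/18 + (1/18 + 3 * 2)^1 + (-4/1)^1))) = 107.04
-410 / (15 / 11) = -902 / 3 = -300.67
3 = 3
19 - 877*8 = -6997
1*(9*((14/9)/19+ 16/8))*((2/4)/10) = 89/95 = 0.94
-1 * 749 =-749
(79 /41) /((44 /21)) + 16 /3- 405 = -2158019 /5412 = -398.75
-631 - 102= -733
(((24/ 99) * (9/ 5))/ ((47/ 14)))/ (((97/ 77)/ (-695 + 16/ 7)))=-1629264/ 22795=-71.47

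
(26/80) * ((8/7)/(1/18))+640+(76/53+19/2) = 2439769/3710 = 657.62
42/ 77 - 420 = -4614/ 11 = -419.45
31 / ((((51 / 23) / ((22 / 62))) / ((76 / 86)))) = 9614 / 2193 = 4.38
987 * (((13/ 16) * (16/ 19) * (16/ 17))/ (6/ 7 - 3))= -479024/ 1615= -296.61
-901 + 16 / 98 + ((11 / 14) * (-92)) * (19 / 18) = -430918 / 441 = -977.14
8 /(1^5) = 8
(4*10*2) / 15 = 16 / 3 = 5.33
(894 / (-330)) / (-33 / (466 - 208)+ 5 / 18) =-57663 / 3190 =-18.08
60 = 60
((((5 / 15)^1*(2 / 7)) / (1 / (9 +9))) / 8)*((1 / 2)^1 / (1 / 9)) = 27 / 28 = 0.96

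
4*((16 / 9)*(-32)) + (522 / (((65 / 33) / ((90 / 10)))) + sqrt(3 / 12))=2524957 / 1170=2158.08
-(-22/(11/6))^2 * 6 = -864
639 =639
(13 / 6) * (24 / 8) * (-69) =-448.50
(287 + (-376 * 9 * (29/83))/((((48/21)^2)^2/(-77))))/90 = 2463027791/61194240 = 40.25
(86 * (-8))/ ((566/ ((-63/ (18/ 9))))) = 10836/ 283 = 38.29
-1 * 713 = -713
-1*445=-445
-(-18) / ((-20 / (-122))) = 549 / 5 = 109.80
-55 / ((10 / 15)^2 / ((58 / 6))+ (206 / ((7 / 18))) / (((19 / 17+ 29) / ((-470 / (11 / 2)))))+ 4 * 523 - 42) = -11790240 / 117271501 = -0.10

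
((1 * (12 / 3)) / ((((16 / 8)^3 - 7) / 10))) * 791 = 31640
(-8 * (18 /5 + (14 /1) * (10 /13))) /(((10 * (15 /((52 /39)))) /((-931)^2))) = -12952876384 /14625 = -885666.76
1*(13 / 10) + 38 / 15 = 23 / 6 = 3.83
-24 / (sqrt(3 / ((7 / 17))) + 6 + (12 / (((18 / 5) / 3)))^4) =-1681008 / 700840201 + 24 * sqrt(357) / 700840201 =-0.00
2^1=2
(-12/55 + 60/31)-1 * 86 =-143702/1705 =-84.28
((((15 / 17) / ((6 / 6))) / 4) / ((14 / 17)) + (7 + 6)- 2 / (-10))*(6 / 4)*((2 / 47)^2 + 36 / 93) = 37660977 / 4793530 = 7.86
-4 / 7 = -0.57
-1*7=-7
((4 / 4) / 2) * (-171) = -171 / 2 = -85.50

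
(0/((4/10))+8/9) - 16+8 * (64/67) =-4504/603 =-7.47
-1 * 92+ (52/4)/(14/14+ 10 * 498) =-458239/4981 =-92.00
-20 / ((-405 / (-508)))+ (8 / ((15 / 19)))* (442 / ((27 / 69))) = 4625536 / 405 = 11421.08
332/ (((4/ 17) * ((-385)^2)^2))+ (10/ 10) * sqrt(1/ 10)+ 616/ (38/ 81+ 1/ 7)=1006.86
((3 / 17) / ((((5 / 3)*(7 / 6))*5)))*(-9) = -486 / 2975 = -0.16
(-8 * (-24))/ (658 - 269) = 192/ 389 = 0.49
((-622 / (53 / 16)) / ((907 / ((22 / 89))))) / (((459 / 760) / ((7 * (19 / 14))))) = -1580775680 / 1963748421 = -0.80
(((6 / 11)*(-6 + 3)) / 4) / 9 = -1 / 22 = -0.05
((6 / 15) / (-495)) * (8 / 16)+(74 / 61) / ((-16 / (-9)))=823687 / 1207800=0.68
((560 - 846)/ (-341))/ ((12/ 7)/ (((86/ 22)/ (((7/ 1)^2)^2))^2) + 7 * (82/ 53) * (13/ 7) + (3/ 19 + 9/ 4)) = 193642072/ 149320410647533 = 0.00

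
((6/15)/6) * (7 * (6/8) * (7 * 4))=49/5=9.80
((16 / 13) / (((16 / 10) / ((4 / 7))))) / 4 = 10 / 91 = 0.11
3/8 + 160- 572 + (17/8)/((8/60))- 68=-7419/16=-463.69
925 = 925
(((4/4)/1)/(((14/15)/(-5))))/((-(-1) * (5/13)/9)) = -1755/14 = -125.36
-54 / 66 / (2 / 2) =-9 / 11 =-0.82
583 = 583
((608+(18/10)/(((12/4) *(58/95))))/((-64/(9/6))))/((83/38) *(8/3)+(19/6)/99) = -597949209/245352064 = -2.44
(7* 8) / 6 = 28 / 3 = 9.33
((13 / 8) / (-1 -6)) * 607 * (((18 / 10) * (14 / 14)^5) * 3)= -213057 / 280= -760.92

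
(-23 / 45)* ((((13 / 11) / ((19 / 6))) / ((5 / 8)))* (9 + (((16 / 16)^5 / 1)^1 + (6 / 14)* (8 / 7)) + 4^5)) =-48500192 / 153615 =-315.73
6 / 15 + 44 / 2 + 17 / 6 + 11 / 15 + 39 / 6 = 487 / 15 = 32.47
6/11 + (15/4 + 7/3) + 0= 875/132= 6.63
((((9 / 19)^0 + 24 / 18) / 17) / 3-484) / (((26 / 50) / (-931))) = 1723397375 / 1989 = 866464.24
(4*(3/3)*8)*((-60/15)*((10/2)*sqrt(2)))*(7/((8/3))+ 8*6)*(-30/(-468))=-27000*sqrt(2)/13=-2937.21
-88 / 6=-44 / 3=-14.67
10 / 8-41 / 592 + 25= 15499 / 592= 26.18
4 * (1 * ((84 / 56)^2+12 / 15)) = 61 / 5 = 12.20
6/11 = 0.55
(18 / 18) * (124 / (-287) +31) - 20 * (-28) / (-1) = -151947 / 287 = -529.43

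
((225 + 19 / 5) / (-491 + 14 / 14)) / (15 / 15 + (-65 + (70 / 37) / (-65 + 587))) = 0.01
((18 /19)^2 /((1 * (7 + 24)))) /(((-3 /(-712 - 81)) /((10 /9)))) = 95160 /11191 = 8.50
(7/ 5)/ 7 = 1/ 5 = 0.20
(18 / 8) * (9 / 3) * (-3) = -81 / 4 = -20.25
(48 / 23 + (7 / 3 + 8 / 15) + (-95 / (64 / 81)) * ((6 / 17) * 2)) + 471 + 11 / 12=36785183 / 93840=392.00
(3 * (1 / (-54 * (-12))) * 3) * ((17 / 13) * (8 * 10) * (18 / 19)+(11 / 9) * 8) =30257 / 20007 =1.51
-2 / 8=-1 / 4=-0.25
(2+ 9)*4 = 44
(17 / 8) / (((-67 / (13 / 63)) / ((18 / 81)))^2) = 2873 / 2886328242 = 0.00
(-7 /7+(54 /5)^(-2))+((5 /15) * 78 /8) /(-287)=-419597 /418446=-1.00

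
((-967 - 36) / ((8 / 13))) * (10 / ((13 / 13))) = -65195 / 4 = -16298.75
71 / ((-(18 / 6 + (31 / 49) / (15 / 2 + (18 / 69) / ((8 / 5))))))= -2452695 / 106487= -23.03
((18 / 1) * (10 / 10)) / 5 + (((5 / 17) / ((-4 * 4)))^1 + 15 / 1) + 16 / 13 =350283 / 17680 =19.81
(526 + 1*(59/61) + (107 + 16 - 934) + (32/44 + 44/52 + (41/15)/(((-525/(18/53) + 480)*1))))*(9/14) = -101293320807/557835850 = -181.58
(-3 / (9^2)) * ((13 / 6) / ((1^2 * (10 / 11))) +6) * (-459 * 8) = 17102 / 15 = 1140.13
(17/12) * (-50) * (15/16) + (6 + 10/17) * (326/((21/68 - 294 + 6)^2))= -812943008677/12246751008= -66.38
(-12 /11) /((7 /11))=-12 /7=-1.71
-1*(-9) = 9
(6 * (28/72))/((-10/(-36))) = 42/5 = 8.40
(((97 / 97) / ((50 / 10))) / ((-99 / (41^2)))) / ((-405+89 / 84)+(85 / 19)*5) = 894292 / 100483185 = 0.01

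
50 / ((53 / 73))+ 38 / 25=93264 / 1325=70.39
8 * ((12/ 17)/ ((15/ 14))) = 448/ 85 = 5.27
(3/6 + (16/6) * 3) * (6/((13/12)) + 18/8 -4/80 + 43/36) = 355351/4680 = 75.93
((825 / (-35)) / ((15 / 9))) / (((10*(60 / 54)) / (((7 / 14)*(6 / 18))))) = -297 / 1400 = -0.21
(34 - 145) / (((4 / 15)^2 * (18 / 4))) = -2775 / 8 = -346.88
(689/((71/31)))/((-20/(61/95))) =-1302899/134900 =-9.66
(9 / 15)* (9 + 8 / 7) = 213 / 35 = 6.09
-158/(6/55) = -4345/3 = -1448.33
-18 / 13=-1.38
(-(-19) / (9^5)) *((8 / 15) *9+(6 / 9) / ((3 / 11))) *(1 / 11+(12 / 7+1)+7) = 935294 / 40920957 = 0.02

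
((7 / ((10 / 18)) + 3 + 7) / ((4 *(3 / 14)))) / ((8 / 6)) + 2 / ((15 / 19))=2677 / 120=22.31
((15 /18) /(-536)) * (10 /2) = -25 /3216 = -0.01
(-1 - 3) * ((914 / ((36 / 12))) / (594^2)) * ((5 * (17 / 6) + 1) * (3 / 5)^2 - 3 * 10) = 186913 / 2205225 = 0.08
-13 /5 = -2.60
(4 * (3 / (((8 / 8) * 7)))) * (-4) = -48 / 7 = -6.86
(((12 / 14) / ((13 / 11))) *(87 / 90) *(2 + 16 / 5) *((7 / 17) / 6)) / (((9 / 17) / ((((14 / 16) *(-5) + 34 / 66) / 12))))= -29551 / 194400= -0.15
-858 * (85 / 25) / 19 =-14586 / 95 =-153.54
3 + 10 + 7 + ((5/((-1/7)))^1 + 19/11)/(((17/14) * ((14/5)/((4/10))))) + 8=24.09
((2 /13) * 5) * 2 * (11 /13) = 220 /169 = 1.30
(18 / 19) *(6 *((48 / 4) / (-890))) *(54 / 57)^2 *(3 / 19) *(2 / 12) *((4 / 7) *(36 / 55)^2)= -544195584 / 1227998492875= -0.00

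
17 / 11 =1.55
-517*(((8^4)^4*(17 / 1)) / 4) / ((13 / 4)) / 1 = -2473883570309955584 / 13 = -190298736177688891.08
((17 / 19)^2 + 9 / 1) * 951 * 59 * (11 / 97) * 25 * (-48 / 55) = -47643274080 / 35017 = -1360575.55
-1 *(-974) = 974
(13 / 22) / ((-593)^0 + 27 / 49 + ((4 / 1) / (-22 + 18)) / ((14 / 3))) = 637 / 1441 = 0.44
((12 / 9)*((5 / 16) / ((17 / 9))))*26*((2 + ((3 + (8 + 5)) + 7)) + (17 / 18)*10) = 10075 / 51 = 197.55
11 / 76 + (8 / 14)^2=1755 / 3724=0.47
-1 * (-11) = 11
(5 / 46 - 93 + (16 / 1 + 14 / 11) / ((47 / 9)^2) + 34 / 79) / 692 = -8108609637 / 61105375672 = -0.13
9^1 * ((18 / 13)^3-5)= -46377 / 2197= -21.11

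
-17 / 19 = -0.89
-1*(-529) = 529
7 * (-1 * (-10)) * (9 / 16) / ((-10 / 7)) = -441 / 16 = -27.56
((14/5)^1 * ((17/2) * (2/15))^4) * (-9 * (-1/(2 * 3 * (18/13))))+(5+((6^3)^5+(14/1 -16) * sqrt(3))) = 714093445339994161/1518750 -2 * sqrt(3) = 470184984582.54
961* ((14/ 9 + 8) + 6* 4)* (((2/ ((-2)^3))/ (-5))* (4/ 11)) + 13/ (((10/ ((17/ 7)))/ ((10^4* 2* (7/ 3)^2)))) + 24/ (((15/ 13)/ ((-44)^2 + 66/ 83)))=1053554774/ 2739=384649.42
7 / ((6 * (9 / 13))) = 91 / 54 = 1.69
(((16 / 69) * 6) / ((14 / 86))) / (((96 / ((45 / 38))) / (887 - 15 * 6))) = 514065 / 6118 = 84.03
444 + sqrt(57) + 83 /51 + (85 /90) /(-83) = 453.17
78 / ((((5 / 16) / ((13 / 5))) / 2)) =32448 / 25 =1297.92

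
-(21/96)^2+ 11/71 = 7785/72704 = 0.11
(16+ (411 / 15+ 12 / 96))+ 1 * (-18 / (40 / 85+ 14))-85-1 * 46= -145499 / 1640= -88.72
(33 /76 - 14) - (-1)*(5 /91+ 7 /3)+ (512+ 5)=10494805 /20748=505.82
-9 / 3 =-3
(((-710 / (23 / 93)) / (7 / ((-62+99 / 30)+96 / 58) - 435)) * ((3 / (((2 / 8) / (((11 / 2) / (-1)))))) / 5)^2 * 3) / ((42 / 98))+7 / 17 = 10295558996317 / 1279322675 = 8047.66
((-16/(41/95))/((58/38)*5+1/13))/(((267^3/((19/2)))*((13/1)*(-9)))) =34295/1671618262986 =0.00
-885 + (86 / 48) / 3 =-63677 / 72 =-884.40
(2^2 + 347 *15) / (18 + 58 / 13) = 67717 / 292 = 231.91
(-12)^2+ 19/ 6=883/ 6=147.17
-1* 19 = -19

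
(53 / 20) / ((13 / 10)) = 53 / 26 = 2.04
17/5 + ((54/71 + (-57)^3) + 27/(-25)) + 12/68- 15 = -185204.74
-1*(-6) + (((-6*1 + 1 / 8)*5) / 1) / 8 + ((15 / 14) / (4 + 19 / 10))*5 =85537 / 26432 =3.24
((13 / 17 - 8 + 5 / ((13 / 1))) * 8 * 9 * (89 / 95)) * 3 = -29105136 / 20995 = -1386.29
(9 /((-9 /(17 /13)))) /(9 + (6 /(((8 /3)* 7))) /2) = -952 /6669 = -0.14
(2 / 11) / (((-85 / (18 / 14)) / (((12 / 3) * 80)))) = -1152 / 1309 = -0.88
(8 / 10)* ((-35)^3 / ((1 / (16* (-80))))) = 43904000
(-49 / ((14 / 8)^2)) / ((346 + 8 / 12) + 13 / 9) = -144 / 3133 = -0.05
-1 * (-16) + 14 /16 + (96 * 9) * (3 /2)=10503 /8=1312.88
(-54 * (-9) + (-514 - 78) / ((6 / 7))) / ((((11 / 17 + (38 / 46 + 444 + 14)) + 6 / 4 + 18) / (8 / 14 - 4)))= 3841184 / 2621899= 1.47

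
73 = 73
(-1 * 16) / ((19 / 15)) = -240 / 19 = -12.63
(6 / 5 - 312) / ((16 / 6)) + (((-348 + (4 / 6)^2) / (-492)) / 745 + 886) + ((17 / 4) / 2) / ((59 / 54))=15013889053 / 19463274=771.40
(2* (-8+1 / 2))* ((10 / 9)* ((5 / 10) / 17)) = -0.49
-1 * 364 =-364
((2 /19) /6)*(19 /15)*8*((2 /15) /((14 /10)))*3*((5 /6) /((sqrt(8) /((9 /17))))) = 0.01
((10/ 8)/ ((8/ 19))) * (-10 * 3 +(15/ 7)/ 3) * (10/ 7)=-97375/ 784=-124.20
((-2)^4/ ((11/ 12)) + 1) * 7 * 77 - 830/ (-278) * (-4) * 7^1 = 1371013/ 139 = 9863.40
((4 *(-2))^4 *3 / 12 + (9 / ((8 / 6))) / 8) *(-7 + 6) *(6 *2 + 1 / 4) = -12554.34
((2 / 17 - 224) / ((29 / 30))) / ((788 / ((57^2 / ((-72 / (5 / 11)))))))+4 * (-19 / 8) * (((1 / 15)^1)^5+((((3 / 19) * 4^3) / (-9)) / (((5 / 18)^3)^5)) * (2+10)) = 163044799978452550593344053429 / 5761817138671875000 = 28297461730.28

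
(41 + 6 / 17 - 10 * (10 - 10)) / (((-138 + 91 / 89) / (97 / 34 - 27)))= 51367507 / 7046398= 7.29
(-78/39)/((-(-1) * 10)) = -1/5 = -0.20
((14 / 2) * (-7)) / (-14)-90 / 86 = 211 / 86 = 2.45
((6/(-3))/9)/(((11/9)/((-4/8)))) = 0.09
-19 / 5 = -3.80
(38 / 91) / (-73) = -38 / 6643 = -0.01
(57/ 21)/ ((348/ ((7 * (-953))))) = -18107/ 348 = -52.03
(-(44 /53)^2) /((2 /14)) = -13552 /2809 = -4.82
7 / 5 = 1.40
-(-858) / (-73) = -858 / 73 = -11.75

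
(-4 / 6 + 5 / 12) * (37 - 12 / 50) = -919 / 100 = -9.19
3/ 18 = 1/ 6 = 0.17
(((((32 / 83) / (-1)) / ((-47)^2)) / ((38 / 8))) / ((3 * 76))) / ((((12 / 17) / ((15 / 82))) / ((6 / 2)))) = -340 / 2713718947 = -0.00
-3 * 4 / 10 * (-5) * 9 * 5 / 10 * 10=270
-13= -13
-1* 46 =-46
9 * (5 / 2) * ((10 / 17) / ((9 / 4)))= 100 / 17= 5.88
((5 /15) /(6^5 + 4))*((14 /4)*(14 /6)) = 49 /140040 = 0.00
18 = 18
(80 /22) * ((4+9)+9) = 80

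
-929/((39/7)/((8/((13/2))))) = -104048/507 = -205.22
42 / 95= 0.44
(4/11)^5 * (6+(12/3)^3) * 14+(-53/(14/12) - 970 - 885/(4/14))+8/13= -120354530851/29311282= -4106.08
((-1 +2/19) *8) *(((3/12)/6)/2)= -17/114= -0.15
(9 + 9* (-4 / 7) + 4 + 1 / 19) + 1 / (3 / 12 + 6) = 26832 / 3325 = 8.07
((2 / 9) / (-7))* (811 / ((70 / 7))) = -811 / 315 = -2.57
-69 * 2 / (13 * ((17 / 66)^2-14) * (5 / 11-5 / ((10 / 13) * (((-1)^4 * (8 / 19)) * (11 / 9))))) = -105798528 / 1690902005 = -0.06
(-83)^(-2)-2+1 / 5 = -1.80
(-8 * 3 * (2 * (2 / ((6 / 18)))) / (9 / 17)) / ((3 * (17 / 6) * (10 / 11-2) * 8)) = 22 / 3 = 7.33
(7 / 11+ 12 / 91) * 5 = 3845 / 1001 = 3.84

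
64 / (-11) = -64 / 11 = -5.82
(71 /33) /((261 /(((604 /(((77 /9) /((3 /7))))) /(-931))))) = -42884 /160077071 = -0.00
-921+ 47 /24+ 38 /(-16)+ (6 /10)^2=-276317 /300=-921.06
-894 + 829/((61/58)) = -6452/61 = -105.77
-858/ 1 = -858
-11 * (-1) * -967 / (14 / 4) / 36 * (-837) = 989241 / 14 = 70660.07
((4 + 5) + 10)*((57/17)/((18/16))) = 2888/51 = 56.63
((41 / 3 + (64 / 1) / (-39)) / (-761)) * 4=-1876 / 29679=-0.06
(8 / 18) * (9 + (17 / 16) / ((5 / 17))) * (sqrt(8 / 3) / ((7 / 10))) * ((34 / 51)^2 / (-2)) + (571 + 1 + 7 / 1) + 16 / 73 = 42283 / 73 -2018 * sqrt(6) / 1701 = 576.31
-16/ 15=-1.07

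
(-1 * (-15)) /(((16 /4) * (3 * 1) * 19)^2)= 5 /17328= 0.00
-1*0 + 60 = 60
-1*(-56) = 56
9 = 9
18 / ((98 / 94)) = 846 / 49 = 17.27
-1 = -1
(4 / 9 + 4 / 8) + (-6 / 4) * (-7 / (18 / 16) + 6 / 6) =79 / 9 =8.78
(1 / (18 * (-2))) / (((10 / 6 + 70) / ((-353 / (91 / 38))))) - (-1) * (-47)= -5510623 / 117390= -46.94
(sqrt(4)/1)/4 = 1/2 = 0.50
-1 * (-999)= 999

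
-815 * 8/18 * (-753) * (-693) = -189018060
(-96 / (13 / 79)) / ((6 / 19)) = -24016 / 13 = -1847.38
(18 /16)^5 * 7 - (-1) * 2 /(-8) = 405151 /32768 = 12.36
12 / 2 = 6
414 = 414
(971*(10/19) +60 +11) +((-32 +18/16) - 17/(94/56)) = 3865261/7144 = 541.05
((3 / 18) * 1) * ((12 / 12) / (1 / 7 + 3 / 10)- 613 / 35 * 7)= -18653 / 930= -20.06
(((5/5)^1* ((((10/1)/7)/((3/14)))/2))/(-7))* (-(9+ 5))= 20/3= 6.67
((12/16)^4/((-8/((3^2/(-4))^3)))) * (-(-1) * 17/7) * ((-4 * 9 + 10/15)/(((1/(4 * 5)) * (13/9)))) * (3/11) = -2394141705/16400384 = -145.98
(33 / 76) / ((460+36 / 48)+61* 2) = 11 / 14763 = 0.00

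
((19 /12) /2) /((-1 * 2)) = -19 /48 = -0.40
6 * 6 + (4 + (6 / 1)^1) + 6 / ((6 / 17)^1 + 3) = 908 / 19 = 47.79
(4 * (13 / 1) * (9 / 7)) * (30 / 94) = 7020 / 329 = 21.34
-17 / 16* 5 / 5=-17 / 16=-1.06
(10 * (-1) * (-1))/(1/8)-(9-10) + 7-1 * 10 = 78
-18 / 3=-6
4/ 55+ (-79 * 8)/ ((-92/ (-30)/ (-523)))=107783.55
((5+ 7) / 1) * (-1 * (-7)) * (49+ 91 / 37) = 159936 / 37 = 4322.59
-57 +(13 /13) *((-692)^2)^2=229310730439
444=444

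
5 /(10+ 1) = 5 /11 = 0.45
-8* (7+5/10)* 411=-24660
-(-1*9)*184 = 1656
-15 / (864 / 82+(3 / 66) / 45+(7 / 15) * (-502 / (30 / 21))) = 0.10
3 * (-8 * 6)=-144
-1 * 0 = 0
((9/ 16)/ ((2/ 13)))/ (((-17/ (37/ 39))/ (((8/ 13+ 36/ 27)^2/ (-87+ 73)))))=13357/ 241332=0.06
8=8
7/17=0.41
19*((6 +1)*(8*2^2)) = 4256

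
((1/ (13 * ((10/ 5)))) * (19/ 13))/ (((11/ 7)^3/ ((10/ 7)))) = 4655/ 224939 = 0.02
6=6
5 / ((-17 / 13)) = -65 / 17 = -3.82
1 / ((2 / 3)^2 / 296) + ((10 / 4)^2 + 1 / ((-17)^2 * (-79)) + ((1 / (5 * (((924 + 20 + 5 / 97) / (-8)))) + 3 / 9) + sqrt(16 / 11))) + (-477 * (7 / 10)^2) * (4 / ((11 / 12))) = -2396348781605341 / 6899320437900 + 4 * sqrt(11) / 11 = -346.13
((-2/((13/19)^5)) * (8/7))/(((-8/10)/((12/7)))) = 32.66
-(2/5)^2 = -4/25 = -0.16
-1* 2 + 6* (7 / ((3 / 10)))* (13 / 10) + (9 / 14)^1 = 2529 / 14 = 180.64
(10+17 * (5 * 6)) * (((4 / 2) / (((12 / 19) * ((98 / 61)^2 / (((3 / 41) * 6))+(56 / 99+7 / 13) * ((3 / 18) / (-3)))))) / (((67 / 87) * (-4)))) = -3087277569090 / 33599610709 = -91.88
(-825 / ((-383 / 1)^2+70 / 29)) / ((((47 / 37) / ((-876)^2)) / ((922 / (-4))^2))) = -12030467039484300 / 66646799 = -180510800.52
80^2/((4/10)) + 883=16883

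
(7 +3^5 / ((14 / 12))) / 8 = 1507 / 56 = 26.91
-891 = -891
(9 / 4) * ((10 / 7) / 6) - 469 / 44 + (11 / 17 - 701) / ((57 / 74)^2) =-10126485671 / 8505882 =-1190.53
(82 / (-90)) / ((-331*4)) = 41 / 59580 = 0.00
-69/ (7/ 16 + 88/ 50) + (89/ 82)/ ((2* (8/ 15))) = -11679245/ 384416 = -30.38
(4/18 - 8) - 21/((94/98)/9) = -86639/423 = -204.82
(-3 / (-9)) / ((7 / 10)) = 10 / 21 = 0.48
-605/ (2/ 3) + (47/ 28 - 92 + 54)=-26427/ 28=-943.82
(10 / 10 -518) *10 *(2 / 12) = -861.67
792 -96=696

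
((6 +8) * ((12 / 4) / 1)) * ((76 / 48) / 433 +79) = 2873521 / 866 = 3318.15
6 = 6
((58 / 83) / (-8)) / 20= -0.00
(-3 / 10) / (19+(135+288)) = -3 / 4420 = -0.00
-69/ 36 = -23/ 12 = -1.92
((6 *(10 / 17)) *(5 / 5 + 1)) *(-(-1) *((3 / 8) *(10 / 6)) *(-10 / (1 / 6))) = -4500 / 17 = -264.71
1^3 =1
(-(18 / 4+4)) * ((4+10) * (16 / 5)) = -380.80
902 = 902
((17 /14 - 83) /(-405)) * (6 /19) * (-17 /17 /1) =-229 /3591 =-0.06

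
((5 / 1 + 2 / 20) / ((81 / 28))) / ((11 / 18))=476 / 165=2.88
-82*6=-492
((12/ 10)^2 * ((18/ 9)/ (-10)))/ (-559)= 36/ 69875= 0.00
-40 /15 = -8 /3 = -2.67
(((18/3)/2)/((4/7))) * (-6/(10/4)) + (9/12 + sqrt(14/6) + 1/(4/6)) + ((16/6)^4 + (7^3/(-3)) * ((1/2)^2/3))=sqrt(21)/3 + 24859/810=32.22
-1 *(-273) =273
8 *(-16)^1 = -128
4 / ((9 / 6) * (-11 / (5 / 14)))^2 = 100 / 53361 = 0.00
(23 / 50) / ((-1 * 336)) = -23 / 16800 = -0.00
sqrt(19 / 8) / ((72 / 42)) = 7 * sqrt(38) / 48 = 0.90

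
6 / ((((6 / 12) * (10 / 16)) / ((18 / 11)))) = 1728 / 55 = 31.42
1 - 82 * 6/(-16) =127/4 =31.75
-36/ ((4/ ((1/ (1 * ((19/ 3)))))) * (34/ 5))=-135/ 646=-0.21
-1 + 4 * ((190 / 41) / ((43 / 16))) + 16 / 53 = 579249 / 93439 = 6.20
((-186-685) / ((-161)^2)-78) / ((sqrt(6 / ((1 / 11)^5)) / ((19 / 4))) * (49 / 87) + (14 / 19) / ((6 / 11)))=96962601333 / 12494805672811-13374151908 * sqrt(66) / 162270203543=-0.66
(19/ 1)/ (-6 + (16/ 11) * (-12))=-0.81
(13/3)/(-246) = -13/738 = -0.02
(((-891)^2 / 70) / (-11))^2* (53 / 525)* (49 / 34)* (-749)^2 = 7374722041584513 / 85000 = 86761435783.35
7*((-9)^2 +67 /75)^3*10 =3243825414032 /84375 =38445338.24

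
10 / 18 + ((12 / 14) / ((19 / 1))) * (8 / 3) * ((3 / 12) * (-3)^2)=989 / 1197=0.83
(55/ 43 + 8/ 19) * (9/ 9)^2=1.70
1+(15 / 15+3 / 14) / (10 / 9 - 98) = 12055 / 12208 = 0.99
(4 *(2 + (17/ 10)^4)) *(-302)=-15631671/ 1250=-12505.34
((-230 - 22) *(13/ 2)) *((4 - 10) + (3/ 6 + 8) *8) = -101556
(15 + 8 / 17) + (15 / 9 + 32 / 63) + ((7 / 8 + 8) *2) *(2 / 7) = 48659 / 2142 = 22.72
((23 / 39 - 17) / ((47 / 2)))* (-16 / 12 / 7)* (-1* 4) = -20480 / 38493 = -0.53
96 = 96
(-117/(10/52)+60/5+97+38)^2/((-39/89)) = -157893387/325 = -485825.81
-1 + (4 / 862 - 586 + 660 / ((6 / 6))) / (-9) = -3975 / 431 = -9.22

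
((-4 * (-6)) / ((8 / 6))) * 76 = 1368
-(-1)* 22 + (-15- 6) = 1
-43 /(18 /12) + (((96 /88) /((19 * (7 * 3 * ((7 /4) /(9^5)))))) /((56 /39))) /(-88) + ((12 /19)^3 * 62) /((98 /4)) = -98242354493 /3416028924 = -28.76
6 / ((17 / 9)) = 3.18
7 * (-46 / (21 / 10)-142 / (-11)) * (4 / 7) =-8312 / 231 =-35.98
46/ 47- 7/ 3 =-191/ 141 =-1.35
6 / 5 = 1.20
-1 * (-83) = 83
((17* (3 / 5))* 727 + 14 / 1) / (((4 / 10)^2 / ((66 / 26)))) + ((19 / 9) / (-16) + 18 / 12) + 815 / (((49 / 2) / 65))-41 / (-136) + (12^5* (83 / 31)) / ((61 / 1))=386160338558725 / 2948780016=130955.97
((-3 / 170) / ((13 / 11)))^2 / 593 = 1089 / 2896271300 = 0.00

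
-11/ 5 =-2.20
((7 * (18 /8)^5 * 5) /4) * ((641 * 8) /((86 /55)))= 72862037325 /44032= 1654751.94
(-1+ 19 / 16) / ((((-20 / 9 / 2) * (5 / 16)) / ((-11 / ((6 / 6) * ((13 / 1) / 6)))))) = 891 / 325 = 2.74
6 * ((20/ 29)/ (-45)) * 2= -0.18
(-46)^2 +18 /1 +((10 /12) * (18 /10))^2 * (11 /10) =85459 /40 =2136.48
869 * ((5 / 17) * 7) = 30415 / 17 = 1789.12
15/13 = 1.15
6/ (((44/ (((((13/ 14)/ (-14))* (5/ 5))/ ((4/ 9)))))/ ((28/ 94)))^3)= -4804839/ 776579082797056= -0.00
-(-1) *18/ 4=9/ 2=4.50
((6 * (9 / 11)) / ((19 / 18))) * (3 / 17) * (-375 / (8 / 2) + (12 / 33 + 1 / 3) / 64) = -48108411 / 625328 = -76.93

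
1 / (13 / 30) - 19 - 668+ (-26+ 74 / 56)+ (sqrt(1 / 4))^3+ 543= -121027 / 728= -166.25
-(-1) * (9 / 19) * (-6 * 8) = -432 / 19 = -22.74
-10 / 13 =-0.77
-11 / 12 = -0.92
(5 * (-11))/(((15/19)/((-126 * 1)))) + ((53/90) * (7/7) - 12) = 8766.59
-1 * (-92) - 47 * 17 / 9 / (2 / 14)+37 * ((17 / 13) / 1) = -56284 / 117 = -481.06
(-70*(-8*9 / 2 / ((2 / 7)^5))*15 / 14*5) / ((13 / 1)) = 56723625 / 104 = 545419.47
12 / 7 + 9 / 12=69 / 28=2.46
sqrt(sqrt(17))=2.03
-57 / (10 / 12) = -342 / 5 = -68.40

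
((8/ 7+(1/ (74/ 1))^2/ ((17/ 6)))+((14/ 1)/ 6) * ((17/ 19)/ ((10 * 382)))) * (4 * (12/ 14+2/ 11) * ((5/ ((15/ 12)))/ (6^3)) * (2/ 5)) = 648982029424/ 18436697332515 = 0.04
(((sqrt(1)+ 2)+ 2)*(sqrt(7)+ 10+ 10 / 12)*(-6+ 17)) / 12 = 55*sqrt(7) / 12+ 3575 / 72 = 61.78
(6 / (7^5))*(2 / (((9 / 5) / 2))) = 40 / 50421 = 0.00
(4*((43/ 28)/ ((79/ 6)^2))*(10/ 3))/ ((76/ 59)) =76110/ 830053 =0.09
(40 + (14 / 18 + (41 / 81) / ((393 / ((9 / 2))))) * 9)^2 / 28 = 1367742289 / 17298288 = 79.07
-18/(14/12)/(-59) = 0.26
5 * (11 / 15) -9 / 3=2 / 3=0.67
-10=-10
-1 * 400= -400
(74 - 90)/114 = -8/57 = -0.14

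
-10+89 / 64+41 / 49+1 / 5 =-118739 / 15680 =-7.57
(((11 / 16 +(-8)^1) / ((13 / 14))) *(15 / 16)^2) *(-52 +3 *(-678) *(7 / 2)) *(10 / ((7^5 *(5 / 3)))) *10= 217819125 / 1229312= 177.19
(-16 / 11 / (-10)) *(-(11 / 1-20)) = 72 / 55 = 1.31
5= 5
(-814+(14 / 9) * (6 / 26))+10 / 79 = -2506438 / 3081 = -813.51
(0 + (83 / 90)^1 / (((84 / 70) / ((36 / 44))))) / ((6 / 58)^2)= 69803 / 1188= 58.76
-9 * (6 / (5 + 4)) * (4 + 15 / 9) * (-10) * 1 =340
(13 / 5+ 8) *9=477 / 5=95.40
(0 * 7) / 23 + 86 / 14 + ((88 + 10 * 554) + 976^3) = 6508038671 / 7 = 929719810.14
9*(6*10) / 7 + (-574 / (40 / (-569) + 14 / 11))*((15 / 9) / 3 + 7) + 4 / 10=-3529.23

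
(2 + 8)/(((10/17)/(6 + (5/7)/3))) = 2227/21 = 106.05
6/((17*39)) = 2/221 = 0.01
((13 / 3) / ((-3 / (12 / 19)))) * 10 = -520 / 57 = -9.12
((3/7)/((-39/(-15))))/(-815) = -3/14833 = -0.00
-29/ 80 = -0.36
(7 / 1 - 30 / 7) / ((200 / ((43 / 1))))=817 / 1400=0.58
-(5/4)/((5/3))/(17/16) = -12/17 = -0.71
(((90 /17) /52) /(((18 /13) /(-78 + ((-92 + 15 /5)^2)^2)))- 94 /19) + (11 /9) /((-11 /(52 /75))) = 4023336820591 /872100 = 4613389.31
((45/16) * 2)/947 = 45/7576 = 0.01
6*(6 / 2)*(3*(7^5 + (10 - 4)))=907902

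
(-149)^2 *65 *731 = 1054880515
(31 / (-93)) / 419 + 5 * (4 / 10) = 2513 / 1257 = 2.00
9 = 9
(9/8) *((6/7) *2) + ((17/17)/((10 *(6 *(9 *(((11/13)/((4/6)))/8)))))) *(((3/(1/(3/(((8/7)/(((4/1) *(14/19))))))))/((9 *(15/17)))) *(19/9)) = 16844899/8419950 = 2.00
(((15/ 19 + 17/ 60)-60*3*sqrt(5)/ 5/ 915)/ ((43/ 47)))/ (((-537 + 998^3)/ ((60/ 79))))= 57481/ 64156481340065-6768*sqrt(5)/ 205976071670735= 0.00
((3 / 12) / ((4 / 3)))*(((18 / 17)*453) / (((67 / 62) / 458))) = 38115.83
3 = 3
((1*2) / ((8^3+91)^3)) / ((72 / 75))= 25 / 2631074724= 0.00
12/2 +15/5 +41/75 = 716/75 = 9.55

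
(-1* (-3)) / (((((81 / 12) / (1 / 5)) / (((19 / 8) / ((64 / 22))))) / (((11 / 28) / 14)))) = 2299 / 1128960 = 0.00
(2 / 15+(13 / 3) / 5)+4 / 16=5 / 4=1.25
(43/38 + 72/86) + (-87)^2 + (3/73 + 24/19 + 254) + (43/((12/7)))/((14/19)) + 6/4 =11253275785/1431384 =7861.81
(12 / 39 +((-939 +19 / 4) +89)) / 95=-43937 / 4940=-8.89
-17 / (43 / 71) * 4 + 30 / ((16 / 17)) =-27659 / 344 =-80.40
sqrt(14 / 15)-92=-92 + sqrt(210) / 15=-91.03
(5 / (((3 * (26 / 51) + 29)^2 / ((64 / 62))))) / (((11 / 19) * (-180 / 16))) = -702848 / 826668909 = -0.00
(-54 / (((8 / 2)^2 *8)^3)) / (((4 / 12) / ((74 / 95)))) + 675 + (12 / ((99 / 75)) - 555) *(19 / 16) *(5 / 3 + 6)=-7059524092501 / 1643642880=-4295.05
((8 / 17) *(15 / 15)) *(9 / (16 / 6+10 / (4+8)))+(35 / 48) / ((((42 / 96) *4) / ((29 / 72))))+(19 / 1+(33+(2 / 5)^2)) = 137613839 / 2570400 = 53.54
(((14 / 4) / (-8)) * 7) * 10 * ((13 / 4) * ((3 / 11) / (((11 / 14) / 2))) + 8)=-304045 / 968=-314.10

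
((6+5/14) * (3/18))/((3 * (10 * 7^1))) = 89/17640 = 0.01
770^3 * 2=913066000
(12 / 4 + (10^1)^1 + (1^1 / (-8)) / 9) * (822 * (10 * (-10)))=-3202375 / 3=-1067458.33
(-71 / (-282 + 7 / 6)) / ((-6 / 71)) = -5041 / 1685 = -2.99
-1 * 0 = 0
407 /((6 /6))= 407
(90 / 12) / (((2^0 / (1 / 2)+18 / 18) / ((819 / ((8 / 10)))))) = 20475 / 8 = 2559.38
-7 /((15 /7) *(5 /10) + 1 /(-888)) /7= -0.93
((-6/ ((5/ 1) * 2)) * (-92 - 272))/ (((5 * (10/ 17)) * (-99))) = -3094/ 4125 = -0.75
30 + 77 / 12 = 437 / 12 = 36.42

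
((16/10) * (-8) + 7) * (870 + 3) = -25317/5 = -5063.40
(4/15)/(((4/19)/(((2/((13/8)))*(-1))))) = -304/195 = -1.56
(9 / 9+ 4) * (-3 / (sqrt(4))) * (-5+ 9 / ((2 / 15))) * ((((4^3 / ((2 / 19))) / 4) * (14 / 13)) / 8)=-249375 / 26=-9591.35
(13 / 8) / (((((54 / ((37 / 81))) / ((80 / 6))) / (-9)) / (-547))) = 902.29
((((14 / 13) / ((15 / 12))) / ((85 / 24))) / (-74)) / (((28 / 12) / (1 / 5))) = -288 / 1022125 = -0.00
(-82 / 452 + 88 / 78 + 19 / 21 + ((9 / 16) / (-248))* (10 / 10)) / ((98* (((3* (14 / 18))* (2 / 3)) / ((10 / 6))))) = 1131842835 / 55981639168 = 0.02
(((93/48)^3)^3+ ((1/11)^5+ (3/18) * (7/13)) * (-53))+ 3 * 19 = 188616540074584299907/431626277464571904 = 436.99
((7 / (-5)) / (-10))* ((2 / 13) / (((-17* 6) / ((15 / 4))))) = -7 / 8840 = -0.00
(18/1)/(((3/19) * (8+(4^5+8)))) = 57/520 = 0.11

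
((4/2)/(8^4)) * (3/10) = 3/20480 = 0.00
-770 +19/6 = -4601/6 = -766.83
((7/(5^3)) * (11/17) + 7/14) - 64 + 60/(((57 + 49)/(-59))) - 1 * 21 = -26547963/225250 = -117.86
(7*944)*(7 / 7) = 6608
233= 233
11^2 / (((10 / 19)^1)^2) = 43681 / 100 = 436.81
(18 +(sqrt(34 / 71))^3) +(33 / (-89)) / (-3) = 34 * sqrt(2414) / 5041 +1613 / 89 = 18.45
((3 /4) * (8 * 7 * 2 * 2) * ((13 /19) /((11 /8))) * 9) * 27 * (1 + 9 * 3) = 118879488 /209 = 568801.38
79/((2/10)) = 395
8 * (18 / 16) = 9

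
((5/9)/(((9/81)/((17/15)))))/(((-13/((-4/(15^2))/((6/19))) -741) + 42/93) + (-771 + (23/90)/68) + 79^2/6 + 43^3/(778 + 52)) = -1695401160/43282198403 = -0.04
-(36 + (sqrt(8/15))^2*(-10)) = -92/3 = -30.67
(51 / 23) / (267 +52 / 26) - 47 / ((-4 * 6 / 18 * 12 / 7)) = 2036339 / 98992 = 20.57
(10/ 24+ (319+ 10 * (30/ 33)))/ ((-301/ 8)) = -86726/ 9933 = -8.73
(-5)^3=-125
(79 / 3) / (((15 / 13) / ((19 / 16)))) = 19513 / 720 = 27.10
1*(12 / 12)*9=9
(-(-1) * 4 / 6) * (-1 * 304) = -608 / 3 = -202.67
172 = 172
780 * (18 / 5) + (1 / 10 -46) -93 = 26691 / 10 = 2669.10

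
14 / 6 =7 / 3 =2.33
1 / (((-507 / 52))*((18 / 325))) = -50 / 27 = -1.85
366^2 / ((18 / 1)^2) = 3721 / 9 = 413.44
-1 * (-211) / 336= 211 / 336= 0.63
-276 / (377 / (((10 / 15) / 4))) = -46 / 377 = -0.12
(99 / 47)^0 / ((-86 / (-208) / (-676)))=-1634.98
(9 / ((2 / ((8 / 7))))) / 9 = 4 / 7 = 0.57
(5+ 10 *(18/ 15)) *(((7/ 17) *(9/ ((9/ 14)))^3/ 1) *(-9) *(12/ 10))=-1037232/ 5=-207446.40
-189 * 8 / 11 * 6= -9072 / 11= -824.73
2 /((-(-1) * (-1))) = -2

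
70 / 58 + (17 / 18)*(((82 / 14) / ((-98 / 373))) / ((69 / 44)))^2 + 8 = 29248776955061 / 146193118029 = 200.07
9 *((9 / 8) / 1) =81 / 8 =10.12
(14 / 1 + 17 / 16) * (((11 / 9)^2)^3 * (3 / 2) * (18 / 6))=426946201 / 1889568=225.95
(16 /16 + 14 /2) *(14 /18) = 56 /9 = 6.22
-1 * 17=-17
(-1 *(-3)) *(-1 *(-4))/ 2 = 6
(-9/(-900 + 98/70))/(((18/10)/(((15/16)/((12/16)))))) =125/17972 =0.01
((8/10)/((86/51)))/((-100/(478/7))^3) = -0.15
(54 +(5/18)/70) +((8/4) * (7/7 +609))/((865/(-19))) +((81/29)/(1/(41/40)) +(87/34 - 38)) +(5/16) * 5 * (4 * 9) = 10935128543/214928280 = 50.88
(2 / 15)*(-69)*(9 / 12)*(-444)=15318 / 5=3063.60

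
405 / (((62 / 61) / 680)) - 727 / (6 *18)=907145063 / 3348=270951.33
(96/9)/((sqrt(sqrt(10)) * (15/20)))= 64 * 10^(3/4)/45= 8.00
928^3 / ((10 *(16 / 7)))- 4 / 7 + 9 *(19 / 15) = 1223742843 / 35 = 34964081.23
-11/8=-1.38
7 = 7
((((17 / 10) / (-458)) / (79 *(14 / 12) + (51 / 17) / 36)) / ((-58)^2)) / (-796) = 17 / 1131360228720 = 0.00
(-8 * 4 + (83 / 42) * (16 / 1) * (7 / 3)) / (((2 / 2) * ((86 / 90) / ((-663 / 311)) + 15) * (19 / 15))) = 2337075 / 1031111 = 2.27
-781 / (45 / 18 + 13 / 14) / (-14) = 781 / 48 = 16.27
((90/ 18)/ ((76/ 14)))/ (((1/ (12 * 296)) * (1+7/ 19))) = 31080/ 13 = 2390.77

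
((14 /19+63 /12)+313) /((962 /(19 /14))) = 24243 /53872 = 0.45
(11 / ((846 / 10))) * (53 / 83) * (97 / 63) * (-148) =-41847740 / 2211867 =-18.92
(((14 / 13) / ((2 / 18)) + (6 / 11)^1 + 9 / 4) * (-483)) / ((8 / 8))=-3450069 / 572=-6031.59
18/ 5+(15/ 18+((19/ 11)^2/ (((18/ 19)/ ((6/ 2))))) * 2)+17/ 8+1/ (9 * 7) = 7766167/ 304920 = 25.47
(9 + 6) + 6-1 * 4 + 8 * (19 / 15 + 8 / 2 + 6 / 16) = 932 / 15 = 62.13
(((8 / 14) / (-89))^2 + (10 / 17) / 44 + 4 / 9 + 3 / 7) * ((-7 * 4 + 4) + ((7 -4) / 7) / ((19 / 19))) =-5790322255 / 277124106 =-20.89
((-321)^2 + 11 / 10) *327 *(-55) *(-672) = 1245358577232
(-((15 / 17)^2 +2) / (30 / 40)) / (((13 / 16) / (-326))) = 16753792 / 11271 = 1486.45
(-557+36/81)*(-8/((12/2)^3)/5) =5009/1215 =4.12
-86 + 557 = 471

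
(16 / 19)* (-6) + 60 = 1044 / 19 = 54.95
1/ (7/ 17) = 17/ 7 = 2.43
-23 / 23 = -1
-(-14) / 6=7 / 3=2.33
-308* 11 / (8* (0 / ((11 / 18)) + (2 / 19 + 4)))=-16093 / 156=-103.16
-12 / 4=-3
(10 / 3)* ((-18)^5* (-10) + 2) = 188956820 / 3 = 62985606.67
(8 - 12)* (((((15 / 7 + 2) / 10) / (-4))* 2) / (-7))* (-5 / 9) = 29 / 441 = 0.07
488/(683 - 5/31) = 1891/2646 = 0.71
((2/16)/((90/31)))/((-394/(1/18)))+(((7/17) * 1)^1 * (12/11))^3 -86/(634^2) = 303390568789374683/3355402064496166080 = 0.09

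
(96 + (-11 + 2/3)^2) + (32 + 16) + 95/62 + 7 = 144695/558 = 259.31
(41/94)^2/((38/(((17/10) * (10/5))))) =28577/1678840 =0.02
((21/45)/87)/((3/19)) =133/3915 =0.03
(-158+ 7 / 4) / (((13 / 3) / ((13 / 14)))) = -1875 / 56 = -33.48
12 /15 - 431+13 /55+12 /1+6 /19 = -436442 /1045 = -417.65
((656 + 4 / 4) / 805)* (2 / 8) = 657 / 3220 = 0.20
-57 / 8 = -7.12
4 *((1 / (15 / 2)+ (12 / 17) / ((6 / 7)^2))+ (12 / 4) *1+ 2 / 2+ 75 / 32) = 20231 / 680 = 29.75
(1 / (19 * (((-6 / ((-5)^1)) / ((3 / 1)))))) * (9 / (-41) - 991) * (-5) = 508000 / 779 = 652.12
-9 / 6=-3 / 2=-1.50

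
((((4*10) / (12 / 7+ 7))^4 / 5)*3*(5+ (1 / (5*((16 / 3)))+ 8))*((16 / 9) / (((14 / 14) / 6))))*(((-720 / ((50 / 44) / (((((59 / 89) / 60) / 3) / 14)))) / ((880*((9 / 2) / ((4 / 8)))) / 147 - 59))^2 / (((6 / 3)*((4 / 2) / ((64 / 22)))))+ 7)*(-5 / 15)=-44793984562681086451712 / 518212708968717075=-86439.38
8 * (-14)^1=-112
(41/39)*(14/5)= 574/195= 2.94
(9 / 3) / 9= 1 / 3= 0.33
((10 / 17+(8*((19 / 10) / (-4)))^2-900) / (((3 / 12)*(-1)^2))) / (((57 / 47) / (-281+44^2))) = -7801586588 / 1615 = -4830703.77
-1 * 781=-781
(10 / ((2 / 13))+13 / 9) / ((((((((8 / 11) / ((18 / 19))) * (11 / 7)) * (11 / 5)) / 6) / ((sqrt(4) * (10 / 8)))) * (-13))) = -12075 / 418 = -28.89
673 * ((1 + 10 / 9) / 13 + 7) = 563974 / 117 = 4820.29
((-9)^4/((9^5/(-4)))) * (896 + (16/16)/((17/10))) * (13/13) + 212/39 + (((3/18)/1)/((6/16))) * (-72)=-845420/1989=-425.05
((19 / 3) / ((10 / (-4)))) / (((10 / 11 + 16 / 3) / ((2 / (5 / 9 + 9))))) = -1881 / 22145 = -0.08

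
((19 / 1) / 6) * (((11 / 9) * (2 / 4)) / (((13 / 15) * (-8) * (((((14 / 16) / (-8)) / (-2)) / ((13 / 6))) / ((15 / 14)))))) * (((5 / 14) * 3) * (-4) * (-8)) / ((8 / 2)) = -104500 / 1029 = -101.55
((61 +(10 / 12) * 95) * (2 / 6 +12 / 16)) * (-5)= -54665 / 72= -759.24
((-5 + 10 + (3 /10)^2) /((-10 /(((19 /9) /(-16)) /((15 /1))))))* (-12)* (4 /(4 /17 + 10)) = -164407 /7830000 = -0.02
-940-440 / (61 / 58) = -82860 / 61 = -1358.36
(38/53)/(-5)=-38/265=-0.14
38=38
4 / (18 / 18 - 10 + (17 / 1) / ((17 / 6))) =-1.33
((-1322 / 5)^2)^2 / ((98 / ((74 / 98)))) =56506388231336 / 1500625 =37655235.81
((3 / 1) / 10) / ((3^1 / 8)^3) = 256 / 45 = 5.69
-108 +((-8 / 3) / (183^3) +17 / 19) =-37414413287 / 349323759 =-107.11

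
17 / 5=3.40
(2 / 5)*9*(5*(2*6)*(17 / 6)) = 612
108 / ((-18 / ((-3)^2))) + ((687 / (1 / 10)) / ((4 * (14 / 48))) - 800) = 35242 / 7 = 5034.57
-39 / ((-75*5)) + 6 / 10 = 88 / 125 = 0.70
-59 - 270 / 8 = -371 / 4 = -92.75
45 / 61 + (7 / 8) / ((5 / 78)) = 17553 / 1220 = 14.39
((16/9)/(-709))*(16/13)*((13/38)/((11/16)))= -2048/1333629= -0.00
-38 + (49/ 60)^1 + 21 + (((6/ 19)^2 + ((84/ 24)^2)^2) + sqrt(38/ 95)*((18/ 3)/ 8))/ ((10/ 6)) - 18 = 56.20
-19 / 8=-2.38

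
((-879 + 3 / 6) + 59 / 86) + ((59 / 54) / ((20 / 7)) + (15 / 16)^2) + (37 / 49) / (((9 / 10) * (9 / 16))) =-191160383209 / 218453760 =-875.06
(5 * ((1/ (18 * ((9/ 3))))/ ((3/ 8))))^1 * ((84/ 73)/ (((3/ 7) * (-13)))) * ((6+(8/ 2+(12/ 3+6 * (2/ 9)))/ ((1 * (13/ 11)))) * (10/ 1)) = -21246400/ 2997891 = -7.09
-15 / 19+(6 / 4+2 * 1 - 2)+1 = 65 / 38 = 1.71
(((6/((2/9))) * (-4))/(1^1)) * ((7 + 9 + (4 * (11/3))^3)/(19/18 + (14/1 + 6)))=-6164352/379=-16264.78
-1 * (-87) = 87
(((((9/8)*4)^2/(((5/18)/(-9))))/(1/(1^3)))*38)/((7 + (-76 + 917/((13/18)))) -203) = -1620567/64850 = -24.99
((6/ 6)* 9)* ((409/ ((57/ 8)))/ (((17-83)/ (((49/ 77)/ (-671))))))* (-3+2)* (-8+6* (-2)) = 229040/ 1542629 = 0.15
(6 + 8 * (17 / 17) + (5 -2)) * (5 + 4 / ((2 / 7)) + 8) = 459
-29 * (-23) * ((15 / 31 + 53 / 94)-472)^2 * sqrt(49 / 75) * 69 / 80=8089927678635467 * sqrt(3) / 135862336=103135027.57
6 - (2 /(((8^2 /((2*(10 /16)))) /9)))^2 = 96279 /16384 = 5.88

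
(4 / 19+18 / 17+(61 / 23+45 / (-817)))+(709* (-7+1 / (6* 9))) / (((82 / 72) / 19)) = -82574.46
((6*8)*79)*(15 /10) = 5688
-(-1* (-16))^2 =-256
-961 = -961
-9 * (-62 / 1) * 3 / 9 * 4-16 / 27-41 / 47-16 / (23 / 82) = 20007443 / 29187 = 685.49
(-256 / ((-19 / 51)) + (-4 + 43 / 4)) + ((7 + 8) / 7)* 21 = 56157 / 76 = 738.91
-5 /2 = -2.50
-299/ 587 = -0.51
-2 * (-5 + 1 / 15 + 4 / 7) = 916 / 105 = 8.72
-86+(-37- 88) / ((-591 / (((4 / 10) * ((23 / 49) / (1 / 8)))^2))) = -121356106 / 1418991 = -85.52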